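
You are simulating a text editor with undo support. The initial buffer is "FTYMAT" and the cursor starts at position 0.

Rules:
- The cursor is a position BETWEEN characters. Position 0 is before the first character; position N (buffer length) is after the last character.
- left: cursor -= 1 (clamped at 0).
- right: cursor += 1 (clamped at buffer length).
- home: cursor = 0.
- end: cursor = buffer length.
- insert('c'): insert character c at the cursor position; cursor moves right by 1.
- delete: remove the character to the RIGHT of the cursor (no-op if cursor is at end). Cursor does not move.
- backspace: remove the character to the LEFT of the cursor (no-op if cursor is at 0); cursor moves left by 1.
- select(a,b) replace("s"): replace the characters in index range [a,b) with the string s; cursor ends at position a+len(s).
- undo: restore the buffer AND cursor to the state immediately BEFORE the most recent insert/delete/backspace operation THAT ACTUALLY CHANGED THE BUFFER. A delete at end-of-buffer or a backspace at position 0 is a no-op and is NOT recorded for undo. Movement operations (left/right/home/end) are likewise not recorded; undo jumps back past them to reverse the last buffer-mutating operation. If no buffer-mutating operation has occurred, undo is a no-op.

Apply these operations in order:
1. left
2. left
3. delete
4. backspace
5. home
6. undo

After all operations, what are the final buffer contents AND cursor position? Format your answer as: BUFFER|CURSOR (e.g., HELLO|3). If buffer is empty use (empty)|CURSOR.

After op 1 (left): buf='FTYMAT' cursor=0
After op 2 (left): buf='FTYMAT' cursor=0
After op 3 (delete): buf='TYMAT' cursor=0
After op 4 (backspace): buf='TYMAT' cursor=0
After op 5 (home): buf='TYMAT' cursor=0
After op 6 (undo): buf='FTYMAT' cursor=0

Answer: FTYMAT|0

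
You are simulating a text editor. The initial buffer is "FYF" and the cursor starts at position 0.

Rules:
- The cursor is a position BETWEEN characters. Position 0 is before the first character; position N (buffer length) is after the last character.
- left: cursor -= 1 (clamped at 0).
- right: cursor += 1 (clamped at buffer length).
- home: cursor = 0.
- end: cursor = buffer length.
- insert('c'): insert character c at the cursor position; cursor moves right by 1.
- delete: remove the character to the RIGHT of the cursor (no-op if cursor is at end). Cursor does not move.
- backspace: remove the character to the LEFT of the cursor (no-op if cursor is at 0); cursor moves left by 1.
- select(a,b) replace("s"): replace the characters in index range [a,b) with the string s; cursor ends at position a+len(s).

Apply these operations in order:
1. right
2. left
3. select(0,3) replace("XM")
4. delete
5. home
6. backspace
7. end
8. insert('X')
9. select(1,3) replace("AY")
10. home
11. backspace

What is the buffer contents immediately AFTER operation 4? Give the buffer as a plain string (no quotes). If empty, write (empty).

Answer: XM

Derivation:
After op 1 (right): buf='FYF' cursor=1
After op 2 (left): buf='FYF' cursor=0
After op 3 (select(0,3) replace("XM")): buf='XM' cursor=2
After op 4 (delete): buf='XM' cursor=2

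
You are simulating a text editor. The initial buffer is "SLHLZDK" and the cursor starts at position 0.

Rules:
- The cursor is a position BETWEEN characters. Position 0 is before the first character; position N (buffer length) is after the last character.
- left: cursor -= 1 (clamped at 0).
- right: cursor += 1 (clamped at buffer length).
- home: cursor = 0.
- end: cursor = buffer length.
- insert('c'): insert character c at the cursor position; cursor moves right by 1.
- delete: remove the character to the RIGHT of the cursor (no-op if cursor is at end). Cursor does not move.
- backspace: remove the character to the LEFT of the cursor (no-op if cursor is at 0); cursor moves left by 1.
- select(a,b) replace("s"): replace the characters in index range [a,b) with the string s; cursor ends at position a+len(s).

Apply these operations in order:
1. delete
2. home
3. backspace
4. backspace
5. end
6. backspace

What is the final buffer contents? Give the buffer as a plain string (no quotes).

After op 1 (delete): buf='LHLZDK' cursor=0
After op 2 (home): buf='LHLZDK' cursor=0
After op 3 (backspace): buf='LHLZDK' cursor=0
After op 4 (backspace): buf='LHLZDK' cursor=0
After op 5 (end): buf='LHLZDK' cursor=6
After op 6 (backspace): buf='LHLZD' cursor=5

Answer: LHLZD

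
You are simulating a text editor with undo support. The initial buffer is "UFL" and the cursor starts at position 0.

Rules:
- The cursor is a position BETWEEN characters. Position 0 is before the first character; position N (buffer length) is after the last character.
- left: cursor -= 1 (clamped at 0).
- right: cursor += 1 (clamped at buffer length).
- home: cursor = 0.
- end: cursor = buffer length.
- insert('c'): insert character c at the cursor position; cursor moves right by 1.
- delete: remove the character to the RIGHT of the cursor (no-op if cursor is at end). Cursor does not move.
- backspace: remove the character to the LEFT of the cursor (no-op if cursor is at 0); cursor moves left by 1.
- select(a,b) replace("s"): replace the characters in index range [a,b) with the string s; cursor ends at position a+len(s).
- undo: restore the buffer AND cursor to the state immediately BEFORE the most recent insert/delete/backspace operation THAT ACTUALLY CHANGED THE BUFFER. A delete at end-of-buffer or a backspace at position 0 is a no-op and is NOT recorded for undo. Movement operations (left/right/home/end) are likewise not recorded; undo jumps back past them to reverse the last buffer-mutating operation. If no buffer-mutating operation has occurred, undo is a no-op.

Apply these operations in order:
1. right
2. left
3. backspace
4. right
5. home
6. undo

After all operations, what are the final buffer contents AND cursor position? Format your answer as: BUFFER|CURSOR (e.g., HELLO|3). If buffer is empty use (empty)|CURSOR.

Answer: UFL|0

Derivation:
After op 1 (right): buf='UFL' cursor=1
After op 2 (left): buf='UFL' cursor=0
After op 3 (backspace): buf='UFL' cursor=0
After op 4 (right): buf='UFL' cursor=1
After op 5 (home): buf='UFL' cursor=0
After op 6 (undo): buf='UFL' cursor=0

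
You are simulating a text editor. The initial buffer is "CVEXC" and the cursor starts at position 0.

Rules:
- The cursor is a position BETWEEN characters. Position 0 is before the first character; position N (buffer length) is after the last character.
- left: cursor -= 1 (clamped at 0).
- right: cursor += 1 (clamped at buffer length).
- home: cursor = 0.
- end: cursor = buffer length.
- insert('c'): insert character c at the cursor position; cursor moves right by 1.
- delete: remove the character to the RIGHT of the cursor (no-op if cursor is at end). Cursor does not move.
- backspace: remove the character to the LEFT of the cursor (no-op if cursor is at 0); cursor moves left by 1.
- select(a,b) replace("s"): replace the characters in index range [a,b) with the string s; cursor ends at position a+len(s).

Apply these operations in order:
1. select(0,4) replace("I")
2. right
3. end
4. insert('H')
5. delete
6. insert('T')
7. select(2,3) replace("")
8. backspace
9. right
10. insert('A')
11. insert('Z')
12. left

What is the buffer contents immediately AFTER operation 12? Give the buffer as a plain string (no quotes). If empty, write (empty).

After op 1 (select(0,4) replace("I")): buf='IC' cursor=1
After op 2 (right): buf='IC' cursor=2
After op 3 (end): buf='IC' cursor=2
After op 4 (insert('H')): buf='ICH' cursor=3
After op 5 (delete): buf='ICH' cursor=3
After op 6 (insert('T')): buf='ICHT' cursor=4
After op 7 (select(2,3) replace("")): buf='ICT' cursor=2
After op 8 (backspace): buf='IT' cursor=1
After op 9 (right): buf='IT' cursor=2
After op 10 (insert('A')): buf='ITA' cursor=3
After op 11 (insert('Z')): buf='ITAZ' cursor=4
After op 12 (left): buf='ITAZ' cursor=3

Answer: ITAZ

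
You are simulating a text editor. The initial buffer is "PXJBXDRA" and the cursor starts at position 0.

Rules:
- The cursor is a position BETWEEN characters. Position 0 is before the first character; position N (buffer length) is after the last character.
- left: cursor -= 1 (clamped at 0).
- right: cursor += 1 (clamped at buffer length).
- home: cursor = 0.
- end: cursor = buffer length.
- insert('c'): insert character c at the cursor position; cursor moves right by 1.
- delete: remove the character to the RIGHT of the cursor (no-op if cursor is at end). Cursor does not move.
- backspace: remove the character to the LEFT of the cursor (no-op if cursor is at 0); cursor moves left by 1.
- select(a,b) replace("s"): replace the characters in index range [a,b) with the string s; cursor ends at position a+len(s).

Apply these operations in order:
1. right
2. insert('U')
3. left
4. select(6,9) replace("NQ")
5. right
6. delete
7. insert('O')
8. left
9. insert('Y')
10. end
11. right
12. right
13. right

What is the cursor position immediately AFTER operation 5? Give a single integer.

Answer: 8

Derivation:
After op 1 (right): buf='PXJBXDRA' cursor=1
After op 2 (insert('U')): buf='PUXJBXDRA' cursor=2
After op 3 (left): buf='PUXJBXDRA' cursor=1
After op 4 (select(6,9) replace("NQ")): buf='PUXJBXNQ' cursor=8
After op 5 (right): buf='PUXJBXNQ' cursor=8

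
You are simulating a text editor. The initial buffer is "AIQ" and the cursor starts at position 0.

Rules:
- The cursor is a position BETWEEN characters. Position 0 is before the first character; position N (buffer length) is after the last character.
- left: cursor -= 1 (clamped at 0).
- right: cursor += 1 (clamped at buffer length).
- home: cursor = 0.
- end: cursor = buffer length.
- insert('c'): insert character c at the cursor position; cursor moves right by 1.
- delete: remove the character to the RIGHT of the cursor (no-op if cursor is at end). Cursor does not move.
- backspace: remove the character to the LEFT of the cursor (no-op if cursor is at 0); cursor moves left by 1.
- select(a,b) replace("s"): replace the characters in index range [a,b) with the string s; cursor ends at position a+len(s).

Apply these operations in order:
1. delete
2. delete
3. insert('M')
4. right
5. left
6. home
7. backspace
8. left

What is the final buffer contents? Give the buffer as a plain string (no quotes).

After op 1 (delete): buf='IQ' cursor=0
After op 2 (delete): buf='Q' cursor=0
After op 3 (insert('M')): buf='MQ' cursor=1
After op 4 (right): buf='MQ' cursor=2
After op 5 (left): buf='MQ' cursor=1
After op 6 (home): buf='MQ' cursor=0
After op 7 (backspace): buf='MQ' cursor=0
After op 8 (left): buf='MQ' cursor=0

Answer: MQ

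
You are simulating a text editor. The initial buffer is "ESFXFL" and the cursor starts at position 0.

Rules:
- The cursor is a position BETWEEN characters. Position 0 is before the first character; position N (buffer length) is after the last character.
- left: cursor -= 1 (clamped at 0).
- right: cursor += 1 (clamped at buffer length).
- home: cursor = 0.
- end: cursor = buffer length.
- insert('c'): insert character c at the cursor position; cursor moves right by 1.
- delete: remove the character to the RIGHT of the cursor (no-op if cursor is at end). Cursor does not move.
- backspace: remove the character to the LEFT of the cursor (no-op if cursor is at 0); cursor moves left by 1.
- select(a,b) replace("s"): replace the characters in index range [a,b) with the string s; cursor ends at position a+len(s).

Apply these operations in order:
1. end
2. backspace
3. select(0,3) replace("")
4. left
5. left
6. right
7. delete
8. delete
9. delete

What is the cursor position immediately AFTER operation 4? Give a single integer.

After op 1 (end): buf='ESFXFL' cursor=6
After op 2 (backspace): buf='ESFXF' cursor=5
After op 3 (select(0,3) replace("")): buf='XF' cursor=0
After op 4 (left): buf='XF' cursor=0

Answer: 0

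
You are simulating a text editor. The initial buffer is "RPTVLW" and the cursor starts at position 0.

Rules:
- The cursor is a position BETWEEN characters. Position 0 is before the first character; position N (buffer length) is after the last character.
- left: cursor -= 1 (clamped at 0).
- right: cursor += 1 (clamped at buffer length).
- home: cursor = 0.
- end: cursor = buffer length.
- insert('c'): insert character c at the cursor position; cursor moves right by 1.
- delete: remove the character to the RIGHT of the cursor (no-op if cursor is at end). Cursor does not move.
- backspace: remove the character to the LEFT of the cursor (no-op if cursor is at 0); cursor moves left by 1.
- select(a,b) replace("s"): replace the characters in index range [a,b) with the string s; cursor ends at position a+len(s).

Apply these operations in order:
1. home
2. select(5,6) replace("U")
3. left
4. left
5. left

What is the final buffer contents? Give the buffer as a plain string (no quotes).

Answer: RPTVLU

Derivation:
After op 1 (home): buf='RPTVLW' cursor=0
After op 2 (select(5,6) replace("U")): buf='RPTVLU' cursor=6
After op 3 (left): buf='RPTVLU' cursor=5
After op 4 (left): buf='RPTVLU' cursor=4
After op 5 (left): buf='RPTVLU' cursor=3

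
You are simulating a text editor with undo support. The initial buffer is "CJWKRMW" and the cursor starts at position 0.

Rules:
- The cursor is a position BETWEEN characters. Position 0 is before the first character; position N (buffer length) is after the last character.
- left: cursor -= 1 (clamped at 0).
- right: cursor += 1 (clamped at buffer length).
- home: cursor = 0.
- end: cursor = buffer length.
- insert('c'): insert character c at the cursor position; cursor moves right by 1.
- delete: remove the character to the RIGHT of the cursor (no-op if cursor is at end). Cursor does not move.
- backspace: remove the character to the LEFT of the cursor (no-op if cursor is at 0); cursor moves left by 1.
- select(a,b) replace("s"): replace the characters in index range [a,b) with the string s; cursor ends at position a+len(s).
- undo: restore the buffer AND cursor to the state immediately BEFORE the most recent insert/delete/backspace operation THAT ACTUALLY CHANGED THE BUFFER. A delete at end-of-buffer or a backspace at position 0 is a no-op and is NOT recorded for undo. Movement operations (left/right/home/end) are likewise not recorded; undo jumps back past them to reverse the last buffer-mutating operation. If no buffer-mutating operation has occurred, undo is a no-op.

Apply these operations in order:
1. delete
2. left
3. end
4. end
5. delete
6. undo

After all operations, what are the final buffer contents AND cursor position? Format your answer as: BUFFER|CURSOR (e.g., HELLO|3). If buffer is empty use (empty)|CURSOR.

After op 1 (delete): buf='JWKRMW' cursor=0
After op 2 (left): buf='JWKRMW' cursor=0
After op 3 (end): buf='JWKRMW' cursor=6
After op 4 (end): buf='JWKRMW' cursor=6
After op 5 (delete): buf='JWKRMW' cursor=6
After op 6 (undo): buf='CJWKRMW' cursor=0

Answer: CJWKRMW|0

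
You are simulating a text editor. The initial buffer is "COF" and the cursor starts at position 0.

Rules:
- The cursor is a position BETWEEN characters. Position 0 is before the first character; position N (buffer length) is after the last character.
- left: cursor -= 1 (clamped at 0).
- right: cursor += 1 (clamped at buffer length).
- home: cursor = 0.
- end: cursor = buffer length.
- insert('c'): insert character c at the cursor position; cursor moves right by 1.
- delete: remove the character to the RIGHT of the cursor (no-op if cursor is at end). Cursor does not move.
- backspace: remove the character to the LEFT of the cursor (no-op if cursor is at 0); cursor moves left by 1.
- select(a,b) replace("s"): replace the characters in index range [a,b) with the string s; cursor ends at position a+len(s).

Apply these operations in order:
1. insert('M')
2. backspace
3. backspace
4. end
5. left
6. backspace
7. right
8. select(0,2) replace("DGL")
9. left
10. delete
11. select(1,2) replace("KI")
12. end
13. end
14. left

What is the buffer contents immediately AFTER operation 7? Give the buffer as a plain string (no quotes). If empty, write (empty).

After op 1 (insert('M')): buf='MCOF' cursor=1
After op 2 (backspace): buf='COF' cursor=0
After op 3 (backspace): buf='COF' cursor=0
After op 4 (end): buf='COF' cursor=3
After op 5 (left): buf='COF' cursor=2
After op 6 (backspace): buf='CF' cursor=1
After op 7 (right): buf='CF' cursor=2

Answer: CF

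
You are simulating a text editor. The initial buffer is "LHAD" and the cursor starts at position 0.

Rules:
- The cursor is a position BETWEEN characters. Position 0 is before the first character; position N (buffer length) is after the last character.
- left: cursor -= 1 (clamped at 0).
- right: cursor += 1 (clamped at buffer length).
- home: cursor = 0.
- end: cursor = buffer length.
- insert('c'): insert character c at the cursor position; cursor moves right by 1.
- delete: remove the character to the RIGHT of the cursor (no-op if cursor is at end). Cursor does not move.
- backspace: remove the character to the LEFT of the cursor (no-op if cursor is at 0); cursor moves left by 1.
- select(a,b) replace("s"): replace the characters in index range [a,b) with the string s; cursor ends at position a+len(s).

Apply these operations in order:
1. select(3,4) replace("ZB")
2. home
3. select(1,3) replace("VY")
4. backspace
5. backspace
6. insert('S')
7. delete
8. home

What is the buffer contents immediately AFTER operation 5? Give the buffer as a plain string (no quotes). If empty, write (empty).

Answer: LZB

Derivation:
After op 1 (select(3,4) replace("ZB")): buf='LHAZB' cursor=5
After op 2 (home): buf='LHAZB' cursor=0
After op 3 (select(1,3) replace("VY")): buf='LVYZB' cursor=3
After op 4 (backspace): buf='LVZB' cursor=2
After op 5 (backspace): buf='LZB' cursor=1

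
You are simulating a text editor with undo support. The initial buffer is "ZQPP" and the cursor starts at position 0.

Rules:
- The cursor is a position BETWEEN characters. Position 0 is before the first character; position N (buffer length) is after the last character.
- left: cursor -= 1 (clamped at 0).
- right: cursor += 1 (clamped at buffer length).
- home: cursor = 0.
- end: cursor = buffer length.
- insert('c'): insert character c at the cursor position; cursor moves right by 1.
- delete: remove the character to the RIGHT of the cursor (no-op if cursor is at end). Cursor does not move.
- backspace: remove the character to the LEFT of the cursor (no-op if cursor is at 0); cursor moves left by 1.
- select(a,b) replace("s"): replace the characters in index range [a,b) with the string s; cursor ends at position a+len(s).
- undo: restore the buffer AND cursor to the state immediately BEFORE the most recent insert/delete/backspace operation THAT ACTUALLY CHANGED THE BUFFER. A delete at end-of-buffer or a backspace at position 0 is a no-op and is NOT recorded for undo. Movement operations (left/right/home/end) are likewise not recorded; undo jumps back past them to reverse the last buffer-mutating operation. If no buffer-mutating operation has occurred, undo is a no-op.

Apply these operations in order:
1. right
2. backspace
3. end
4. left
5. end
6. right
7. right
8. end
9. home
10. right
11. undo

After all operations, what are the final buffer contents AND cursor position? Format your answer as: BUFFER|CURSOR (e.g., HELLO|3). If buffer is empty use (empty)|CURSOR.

After op 1 (right): buf='ZQPP' cursor=1
After op 2 (backspace): buf='QPP' cursor=0
After op 3 (end): buf='QPP' cursor=3
After op 4 (left): buf='QPP' cursor=2
After op 5 (end): buf='QPP' cursor=3
After op 6 (right): buf='QPP' cursor=3
After op 7 (right): buf='QPP' cursor=3
After op 8 (end): buf='QPP' cursor=3
After op 9 (home): buf='QPP' cursor=0
After op 10 (right): buf='QPP' cursor=1
After op 11 (undo): buf='ZQPP' cursor=1

Answer: ZQPP|1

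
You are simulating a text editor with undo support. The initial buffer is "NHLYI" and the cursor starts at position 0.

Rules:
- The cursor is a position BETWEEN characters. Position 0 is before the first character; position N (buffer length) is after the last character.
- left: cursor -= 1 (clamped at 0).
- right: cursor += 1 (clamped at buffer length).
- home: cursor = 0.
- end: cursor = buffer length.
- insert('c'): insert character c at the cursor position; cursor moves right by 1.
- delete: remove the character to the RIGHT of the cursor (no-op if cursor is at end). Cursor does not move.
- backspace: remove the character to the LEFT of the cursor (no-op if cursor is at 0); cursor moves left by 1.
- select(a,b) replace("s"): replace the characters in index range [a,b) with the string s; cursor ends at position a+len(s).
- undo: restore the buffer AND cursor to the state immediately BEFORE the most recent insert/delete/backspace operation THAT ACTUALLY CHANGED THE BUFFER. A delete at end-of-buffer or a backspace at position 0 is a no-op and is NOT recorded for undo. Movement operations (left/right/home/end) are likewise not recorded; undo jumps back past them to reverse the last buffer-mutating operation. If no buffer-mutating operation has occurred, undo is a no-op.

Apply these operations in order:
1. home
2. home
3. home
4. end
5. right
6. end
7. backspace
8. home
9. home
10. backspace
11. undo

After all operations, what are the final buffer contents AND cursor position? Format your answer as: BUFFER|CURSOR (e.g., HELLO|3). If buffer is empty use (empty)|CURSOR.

Answer: NHLYI|5

Derivation:
After op 1 (home): buf='NHLYI' cursor=0
After op 2 (home): buf='NHLYI' cursor=0
After op 3 (home): buf='NHLYI' cursor=0
After op 4 (end): buf='NHLYI' cursor=5
After op 5 (right): buf='NHLYI' cursor=5
After op 6 (end): buf='NHLYI' cursor=5
After op 7 (backspace): buf='NHLY' cursor=4
After op 8 (home): buf='NHLY' cursor=0
After op 9 (home): buf='NHLY' cursor=0
After op 10 (backspace): buf='NHLY' cursor=0
After op 11 (undo): buf='NHLYI' cursor=5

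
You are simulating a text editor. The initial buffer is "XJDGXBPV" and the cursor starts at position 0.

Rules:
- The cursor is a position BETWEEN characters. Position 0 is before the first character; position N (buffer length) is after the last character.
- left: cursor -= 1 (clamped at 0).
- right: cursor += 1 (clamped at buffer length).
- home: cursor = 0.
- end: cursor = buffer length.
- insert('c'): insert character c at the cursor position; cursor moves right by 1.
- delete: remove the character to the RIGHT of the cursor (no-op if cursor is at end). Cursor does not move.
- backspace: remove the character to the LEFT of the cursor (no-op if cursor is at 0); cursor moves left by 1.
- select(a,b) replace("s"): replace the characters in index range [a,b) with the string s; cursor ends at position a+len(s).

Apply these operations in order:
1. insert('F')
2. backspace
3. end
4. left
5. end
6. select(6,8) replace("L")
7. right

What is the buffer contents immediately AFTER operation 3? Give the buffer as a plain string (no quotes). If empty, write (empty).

After op 1 (insert('F')): buf='FXJDGXBPV' cursor=1
After op 2 (backspace): buf='XJDGXBPV' cursor=0
After op 3 (end): buf='XJDGXBPV' cursor=8

Answer: XJDGXBPV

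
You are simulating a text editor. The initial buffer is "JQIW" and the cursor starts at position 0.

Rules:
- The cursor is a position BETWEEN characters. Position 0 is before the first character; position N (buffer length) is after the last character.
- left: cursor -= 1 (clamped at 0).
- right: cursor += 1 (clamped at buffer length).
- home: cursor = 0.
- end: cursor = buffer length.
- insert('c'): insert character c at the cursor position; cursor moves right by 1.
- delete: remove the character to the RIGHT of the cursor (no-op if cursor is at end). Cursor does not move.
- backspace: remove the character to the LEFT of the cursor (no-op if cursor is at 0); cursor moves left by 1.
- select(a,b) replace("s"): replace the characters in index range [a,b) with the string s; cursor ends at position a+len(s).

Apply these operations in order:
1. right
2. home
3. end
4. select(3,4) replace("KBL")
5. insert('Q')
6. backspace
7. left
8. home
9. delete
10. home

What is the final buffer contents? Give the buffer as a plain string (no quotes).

Answer: QIKBL

Derivation:
After op 1 (right): buf='JQIW' cursor=1
After op 2 (home): buf='JQIW' cursor=0
After op 3 (end): buf='JQIW' cursor=4
After op 4 (select(3,4) replace("KBL")): buf='JQIKBL' cursor=6
After op 5 (insert('Q')): buf='JQIKBLQ' cursor=7
After op 6 (backspace): buf='JQIKBL' cursor=6
After op 7 (left): buf='JQIKBL' cursor=5
After op 8 (home): buf='JQIKBL' cursor=0
After op 9 (delete): buf='QIKBL' cursor=0
After op 10 (home): buf='QIKBL' cursor=0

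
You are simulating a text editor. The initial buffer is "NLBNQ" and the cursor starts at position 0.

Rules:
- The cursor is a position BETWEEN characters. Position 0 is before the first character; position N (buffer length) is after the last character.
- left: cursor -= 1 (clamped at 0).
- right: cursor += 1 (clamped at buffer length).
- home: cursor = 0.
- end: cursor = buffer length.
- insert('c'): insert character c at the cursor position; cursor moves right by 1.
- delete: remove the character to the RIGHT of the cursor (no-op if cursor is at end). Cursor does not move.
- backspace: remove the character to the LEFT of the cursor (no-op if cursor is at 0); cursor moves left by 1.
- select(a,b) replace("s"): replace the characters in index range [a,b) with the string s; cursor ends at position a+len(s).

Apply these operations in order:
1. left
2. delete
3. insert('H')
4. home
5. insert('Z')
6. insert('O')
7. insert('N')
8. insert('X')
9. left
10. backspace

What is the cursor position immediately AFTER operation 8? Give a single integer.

Answer: 4

Derivation:
After op 1 (left): buf='NLBNQ' cursor=0
After op 2 (delete): buf='LBNQ' cursor=0
After op 3 (insert('H')): buf='HLBNQ' cursor=1
After op 4 (home): buf='HLBNQ' cursor=0
After op 5 (insert('Z')): buf='ZHLBNQ' cursor=1
After op 6 (insert('O')): buf='ZOHLBNQ' cursor=2
After op 7 (insert('N')): buf='ZONHLBNQ' cursor=3
After op 8 (insert('X')): buf='ZONXHLBNQ' cursor=4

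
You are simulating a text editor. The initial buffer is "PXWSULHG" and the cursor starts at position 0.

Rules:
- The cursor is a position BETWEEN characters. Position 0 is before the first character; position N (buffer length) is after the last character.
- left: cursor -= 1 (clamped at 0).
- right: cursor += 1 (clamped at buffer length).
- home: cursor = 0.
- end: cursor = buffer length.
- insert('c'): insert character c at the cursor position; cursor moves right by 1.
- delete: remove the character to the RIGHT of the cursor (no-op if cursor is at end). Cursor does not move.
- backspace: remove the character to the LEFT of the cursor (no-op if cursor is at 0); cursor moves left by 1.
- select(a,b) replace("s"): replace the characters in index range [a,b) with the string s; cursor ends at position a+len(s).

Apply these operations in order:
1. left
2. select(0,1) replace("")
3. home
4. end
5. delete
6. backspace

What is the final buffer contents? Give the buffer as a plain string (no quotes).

Answer: XWSULH

Derivation:
After op 1 (left): buf='PXWSULHG' cursor=0
After op 2 (select(0,1) replace("")): buf='XWSULHG' cursor=0
After op 3 (home): buf='XWSULHG' cursor=0
After op 4 (end): buf='XWSULHG' cursor=7
After op 5 (delete): buf='XWSULHG' cursor=7
After op 6 (backspace): buf='XWSULH' cursor=6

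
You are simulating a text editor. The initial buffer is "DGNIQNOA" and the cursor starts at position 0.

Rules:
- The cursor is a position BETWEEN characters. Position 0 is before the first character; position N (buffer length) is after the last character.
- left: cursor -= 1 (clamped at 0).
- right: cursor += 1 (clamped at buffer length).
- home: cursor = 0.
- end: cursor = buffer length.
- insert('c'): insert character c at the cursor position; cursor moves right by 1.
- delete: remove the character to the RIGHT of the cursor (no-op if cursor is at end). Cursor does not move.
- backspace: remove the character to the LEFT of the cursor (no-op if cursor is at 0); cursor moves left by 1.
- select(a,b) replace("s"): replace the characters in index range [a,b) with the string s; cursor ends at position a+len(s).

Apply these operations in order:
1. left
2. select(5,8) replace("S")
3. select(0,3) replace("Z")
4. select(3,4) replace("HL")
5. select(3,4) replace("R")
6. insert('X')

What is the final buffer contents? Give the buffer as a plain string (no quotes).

After op 1 (left): buf='DGNIQNOA' cursor=0
After op 2 (select(5,8) replace("S")): buf='DGNIQS' cursor=6
After op 3 (select(0,3) replace("Z")): buf='ZIQS' cursor=1
After op 4 (select(3,4) replace("HL")): buf='ZIQHL' cursor=5
After op 5 (select(3,4) replace("R")): buf='ZIQRL' cursor=4
After op 6 (insert('X')): buf='ZIQRXL' cursor=5

Answer: ZIQRXL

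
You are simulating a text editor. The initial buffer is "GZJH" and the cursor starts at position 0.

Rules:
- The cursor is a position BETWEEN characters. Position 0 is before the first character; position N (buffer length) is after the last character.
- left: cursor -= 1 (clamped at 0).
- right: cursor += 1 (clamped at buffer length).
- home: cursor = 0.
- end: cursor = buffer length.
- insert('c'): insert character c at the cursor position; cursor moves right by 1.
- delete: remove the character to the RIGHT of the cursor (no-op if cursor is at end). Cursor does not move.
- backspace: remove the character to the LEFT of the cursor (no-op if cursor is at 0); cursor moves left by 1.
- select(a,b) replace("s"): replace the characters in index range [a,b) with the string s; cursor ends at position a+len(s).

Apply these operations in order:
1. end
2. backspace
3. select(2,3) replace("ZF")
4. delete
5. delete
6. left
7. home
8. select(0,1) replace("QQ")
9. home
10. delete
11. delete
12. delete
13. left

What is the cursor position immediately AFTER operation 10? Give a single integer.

Answer: 0

Derivation:
After op 1 (end): buf='GZJH' cursor=4
After op 2 (backspace): buf='GZJ' cursor=3
After op 3 (select(2,3) replace("ZF")): buf='GZZF' cursor=4
After op 4 (delete): buf='GZZF' cursor=4
After op 5 (delete): buf='GZZF' cursor=4
After op 6 (left): buf='GZZF' cursor=3
After op 7 (home): buf='GZZF' cursor=0
After op 8 (select(0,1) replace("QQ")): buf='QQZZF' cursor=2
After op 9 (home): buf='QQZZF' cursor=0
After op 10 (delete): buf='QZZF' cursor=0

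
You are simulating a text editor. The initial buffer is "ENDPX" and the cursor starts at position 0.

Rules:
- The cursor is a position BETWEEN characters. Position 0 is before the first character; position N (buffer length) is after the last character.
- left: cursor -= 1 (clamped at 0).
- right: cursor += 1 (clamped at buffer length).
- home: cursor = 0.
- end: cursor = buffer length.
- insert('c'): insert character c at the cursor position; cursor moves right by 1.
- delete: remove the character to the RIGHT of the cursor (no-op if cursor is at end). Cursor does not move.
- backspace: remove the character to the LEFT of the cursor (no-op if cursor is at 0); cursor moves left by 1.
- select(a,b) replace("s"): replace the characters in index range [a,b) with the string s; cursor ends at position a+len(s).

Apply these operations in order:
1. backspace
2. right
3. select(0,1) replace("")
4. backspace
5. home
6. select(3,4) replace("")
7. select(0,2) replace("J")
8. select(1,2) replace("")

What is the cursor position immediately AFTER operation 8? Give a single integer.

After op 1 (backspace): buf='ENDPX' cursor=0
After op 2 (right): buf='ENDPX' cursor=1
After op 3 (select(0,1) replace("")): buf='NDPX' cursor=0
After op 4 (backspace): buf='NDPX' cursor=0
After op 5 (home): buf='NDPX' cursor=0
After op 6 (select(3,4) replace("")): buf='NDP' cursor=3
After op 7 (select(0,2) replace("J")): buf='JP' cursor=1
After op 8 (select(1,2) replace("")): buf='J' cursor=1

Answer: 1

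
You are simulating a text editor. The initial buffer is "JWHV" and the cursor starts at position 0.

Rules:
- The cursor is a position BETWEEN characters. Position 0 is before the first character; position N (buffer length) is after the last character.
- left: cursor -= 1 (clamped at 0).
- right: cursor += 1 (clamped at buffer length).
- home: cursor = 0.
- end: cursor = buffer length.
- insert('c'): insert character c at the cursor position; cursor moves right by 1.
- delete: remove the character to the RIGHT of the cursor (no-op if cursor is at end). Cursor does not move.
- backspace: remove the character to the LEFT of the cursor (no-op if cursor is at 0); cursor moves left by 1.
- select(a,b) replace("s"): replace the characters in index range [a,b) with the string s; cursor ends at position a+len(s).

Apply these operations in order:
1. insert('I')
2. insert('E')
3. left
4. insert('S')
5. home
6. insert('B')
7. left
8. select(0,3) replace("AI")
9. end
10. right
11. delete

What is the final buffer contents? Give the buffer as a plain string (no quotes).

After op 1 (insert('I')): buf='IJWHV' cursor=1
After op 2 (insert('E')): buf='IEJWHV' cursor=2
After op 3 (left): buf='IEJWHV' cursor=1
After op 4 (insert('S')): buf='ISEJWHV' cursor=2
After op 5 (home): buf='ISEJWHV' cursor=0
After op 6 (insert('B')): buf='BISEJWHV' cursor=1
After op 7 (left): buf='BISEJWHV' cursor=0
After op 8 (select(0,3) replace("AI")): buf='AIEJWHV' cursor=2
After op 9 (end): buf='AIEJWHV' cursor=7
After op 10 (right): buf='AIEJWHV' cursor=7
After op 11 (delete): buf='AIEJWHV' cursor=7

Answer: AIEJWHV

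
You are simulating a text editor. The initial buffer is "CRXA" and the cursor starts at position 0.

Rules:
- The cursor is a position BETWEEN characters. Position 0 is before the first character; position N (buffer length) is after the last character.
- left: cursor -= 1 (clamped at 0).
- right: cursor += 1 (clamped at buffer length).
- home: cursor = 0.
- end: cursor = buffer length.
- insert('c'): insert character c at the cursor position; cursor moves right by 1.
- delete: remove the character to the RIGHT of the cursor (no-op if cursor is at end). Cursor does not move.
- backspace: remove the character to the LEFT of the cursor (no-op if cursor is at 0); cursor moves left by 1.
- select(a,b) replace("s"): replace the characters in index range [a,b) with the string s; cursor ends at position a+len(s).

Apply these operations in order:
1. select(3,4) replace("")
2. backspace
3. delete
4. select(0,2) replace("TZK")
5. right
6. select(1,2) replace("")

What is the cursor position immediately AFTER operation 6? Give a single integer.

Answer: 1

Derivation:
After op 1 (select(3,4) replace("")): buf='CRX' cursor=3
After op 2 (backspace): buf='CR' cursor=2
After op 3 (delete): buf='CR' cursor=2
After op 4 (select(0,2) replace("TZK")): buf='TZK' cursor=3
After op 5 (right): buf='TZK' cursor=3
After op 6 (select(1,2) replace("")): buf='TK' cursor=1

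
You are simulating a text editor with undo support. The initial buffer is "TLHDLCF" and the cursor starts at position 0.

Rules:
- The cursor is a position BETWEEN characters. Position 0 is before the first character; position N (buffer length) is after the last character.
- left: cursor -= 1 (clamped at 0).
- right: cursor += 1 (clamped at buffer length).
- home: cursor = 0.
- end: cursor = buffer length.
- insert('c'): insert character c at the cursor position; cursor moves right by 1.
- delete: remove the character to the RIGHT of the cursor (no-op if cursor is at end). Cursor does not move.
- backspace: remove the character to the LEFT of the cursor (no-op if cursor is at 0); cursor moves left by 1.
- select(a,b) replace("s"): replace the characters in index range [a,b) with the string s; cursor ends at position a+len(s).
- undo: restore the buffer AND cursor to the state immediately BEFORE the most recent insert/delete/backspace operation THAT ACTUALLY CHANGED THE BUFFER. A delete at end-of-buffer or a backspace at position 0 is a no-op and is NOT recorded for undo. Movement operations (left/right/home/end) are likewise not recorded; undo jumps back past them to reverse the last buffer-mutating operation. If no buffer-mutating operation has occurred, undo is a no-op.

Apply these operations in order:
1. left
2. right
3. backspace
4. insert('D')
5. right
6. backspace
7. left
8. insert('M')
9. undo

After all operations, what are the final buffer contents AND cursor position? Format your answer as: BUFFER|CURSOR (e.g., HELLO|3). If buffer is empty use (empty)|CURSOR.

After op 1 (left): buf='TLHDLCF' cursor=0
After op 2 (right): buf='TLHDLCF' cursor=1
After op 3 (backspace): buf='LHDLCF' cursor=0
After op 4 (insert('D')): buf='DLHDLCF' cursor=1
After op 5 (right): buf='DLHDLCF' cursor=2
After op 6 (backspace): buf='DHDLCF' cursor=1
After op 7 (left): buf='DHDLCF' cursor=0
After op 8 (insert('M')): buf='MDHDLCF' cursor=1
After op 9 (undo): buf='DHDLCF' cursor=0

Answer: DHDLCF|0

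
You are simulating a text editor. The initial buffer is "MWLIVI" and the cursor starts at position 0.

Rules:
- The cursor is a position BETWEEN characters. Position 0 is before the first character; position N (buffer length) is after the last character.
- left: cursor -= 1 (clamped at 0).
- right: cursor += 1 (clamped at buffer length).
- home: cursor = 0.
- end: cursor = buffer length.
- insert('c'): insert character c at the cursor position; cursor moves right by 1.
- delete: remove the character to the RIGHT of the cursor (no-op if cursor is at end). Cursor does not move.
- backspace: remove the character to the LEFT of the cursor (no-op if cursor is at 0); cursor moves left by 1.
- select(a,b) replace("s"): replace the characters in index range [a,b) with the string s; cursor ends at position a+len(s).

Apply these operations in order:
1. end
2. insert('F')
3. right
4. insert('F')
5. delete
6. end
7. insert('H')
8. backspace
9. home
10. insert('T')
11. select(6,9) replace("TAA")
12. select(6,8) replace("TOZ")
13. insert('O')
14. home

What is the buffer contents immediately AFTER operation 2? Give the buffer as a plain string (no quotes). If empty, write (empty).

Answer: MWLIVIF

Derivation:
After op 1 (end): buf='MWLIVI' cursor=6
After op 2 (insert('F')): buf='MWLIVIF' cursor=7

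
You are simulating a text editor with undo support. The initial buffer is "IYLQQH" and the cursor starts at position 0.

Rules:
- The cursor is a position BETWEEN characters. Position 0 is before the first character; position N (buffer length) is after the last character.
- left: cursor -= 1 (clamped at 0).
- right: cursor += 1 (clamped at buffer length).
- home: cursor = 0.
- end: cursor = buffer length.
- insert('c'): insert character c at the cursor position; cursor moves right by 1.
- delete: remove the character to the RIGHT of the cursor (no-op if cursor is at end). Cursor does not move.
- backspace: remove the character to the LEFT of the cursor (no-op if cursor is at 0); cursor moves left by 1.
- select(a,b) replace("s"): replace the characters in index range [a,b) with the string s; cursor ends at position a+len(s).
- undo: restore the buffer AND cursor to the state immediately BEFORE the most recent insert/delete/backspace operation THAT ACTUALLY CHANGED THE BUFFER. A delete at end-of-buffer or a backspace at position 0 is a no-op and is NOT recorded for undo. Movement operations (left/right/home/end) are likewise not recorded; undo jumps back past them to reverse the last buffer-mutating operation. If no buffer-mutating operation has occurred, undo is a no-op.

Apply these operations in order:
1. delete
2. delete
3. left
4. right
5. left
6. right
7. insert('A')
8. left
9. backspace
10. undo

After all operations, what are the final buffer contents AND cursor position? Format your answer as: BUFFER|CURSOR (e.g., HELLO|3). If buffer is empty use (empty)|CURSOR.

After op 1 (delete): buf='YLQQH' cursor=0
After op 2 (delete): buf='LQQH' cursor=0
After op 3 (left): buf='LQQH' cursor=0
After op 4 (right): buf='LQQH' cursor=1
After op 5 (left): buf='LQQH' cursor=0
After op 6 (right): buf='LQQH' cursor=1
After op 7 (insert('A')): buf='LAQQH' cursor=2
After op 8 (left): buf='LAQQH' cursor=1
After op 9 (backspace): buf='AQQH' cursor=0
After op 10 (undo): buf='LAQQH' cursor=1

Answer: LAQQH|1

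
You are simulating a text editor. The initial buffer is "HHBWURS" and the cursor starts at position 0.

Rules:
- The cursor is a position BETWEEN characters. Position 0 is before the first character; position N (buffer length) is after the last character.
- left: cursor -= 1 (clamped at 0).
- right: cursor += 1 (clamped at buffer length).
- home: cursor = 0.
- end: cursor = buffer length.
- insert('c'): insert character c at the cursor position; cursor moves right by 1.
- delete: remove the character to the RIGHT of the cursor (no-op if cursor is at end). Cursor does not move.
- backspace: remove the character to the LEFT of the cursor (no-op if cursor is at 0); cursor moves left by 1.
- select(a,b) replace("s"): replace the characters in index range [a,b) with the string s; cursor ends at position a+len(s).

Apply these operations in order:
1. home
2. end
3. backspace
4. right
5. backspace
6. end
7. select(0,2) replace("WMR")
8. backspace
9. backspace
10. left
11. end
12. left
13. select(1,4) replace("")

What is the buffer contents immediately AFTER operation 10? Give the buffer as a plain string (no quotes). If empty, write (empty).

Answer: WBWU

Derivation:
After op 1 (home): buf='HHBWURS' cursor=0
After op 2 (end): buf='HHBWURS' cursor=7
After op 3 (backspace): buf='HHBWUR' cursor=6
After op 4 (right): buf='HHBWUR' cursor=6
After op 5 (backspace): buf='HHBWU' cursor=5
After op 6 (end): buf='HHBWU' cursor=5
After op 7 (select(0,2) replace("WMR")): buf='WMRBWU' cursor=3
After op 8 (backspace): buf='WMBWU' cursor=2
After op 9 (backspace): buf='WBWU' cursor=1
After op 10 (left): buf='WBWU' cursor=0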